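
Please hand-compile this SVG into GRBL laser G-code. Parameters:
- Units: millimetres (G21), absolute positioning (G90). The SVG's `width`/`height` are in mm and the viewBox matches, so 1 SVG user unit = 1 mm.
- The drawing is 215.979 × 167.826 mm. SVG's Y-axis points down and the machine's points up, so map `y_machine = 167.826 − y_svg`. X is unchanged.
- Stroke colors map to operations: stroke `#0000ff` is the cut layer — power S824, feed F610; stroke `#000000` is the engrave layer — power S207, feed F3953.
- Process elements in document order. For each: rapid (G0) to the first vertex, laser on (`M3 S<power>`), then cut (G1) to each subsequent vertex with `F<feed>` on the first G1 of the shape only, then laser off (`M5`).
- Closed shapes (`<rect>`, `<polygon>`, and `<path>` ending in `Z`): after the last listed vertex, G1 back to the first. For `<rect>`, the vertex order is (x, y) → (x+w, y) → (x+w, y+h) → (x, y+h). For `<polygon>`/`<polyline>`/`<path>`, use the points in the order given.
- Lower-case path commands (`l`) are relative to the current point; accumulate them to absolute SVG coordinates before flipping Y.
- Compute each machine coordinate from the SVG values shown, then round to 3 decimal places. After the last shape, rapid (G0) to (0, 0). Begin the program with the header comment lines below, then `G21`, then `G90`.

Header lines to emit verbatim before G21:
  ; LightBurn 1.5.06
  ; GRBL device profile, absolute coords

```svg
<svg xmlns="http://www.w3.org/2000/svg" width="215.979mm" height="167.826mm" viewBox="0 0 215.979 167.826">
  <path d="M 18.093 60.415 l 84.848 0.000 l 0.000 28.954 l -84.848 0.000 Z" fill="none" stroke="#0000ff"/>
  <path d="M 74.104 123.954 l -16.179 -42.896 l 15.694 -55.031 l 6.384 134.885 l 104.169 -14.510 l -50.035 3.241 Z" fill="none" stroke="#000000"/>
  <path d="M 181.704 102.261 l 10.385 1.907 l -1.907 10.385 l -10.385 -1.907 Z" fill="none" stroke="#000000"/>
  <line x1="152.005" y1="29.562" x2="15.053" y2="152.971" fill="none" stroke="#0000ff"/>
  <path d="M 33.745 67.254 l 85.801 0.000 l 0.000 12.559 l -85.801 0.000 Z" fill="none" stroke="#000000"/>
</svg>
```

Since the viewBox matches the mm dimensions, user units are millimetres directly. The only transform is the Y-flip y_m = 167.826 − y_svg.

Shape 1 is a rectangle drawn with `<path>`. Its stroke #0000ff means cut at S824, F610. After flipping Y the toolpath is (18.093,107.411) → (102.941,107.411) → (102.941,78.457) → (18.093,78.457) → (18.093,107.411), returning to the start.

Shape 2 is a closed polygon drawn with `<path>`. Its stroke #000000 means engrave at S207, F3953. After flipping Y the toolpath is (74.104,43.872) → (57.925,86.768) → (73.619,141.799) → (80.003,6.914) → (184.172,21.424) → (134.137,18.183) → (74.104,43.872), returning to the start.

Shape 3 is a regular polygon drawn with `<path>`. Its stroke #000000 means engrave at S207, F3953. After flipping Y the toolpath is (181.704,65.565) → (192.089,63.658) → (190.182,53.273) → (179.797,55.180) → (181.704,65.565), returning to the start.

Shape 4 is a line segment drawn with `<line>`. Its stroke #0000ff means cut at S824, F610. After flipping Y the toolpath is (152.005,138.264) → (15.053,14.855).

Shape 5 is a rectangle drawn with `<path>`. Its stroke #000000 means engrave at S207, F3953. After flipping Y the toolpath is (33.745,100.572) → (119.546,100.572) → (119.546,88.013) → (33.745,88.013) → (33.745,100.572), returning to the start.

; LightBurn 1.5.06
; GRBL device profile, absolute coords
G21
G90
G0 X18.093 Y107.411
M3 S824
G1 X102.941 Y107.411 F610
G1 X102.941 Y78.457
G1 X18.093 Y78.457
G1 X18.093 Y107.411
M5
G0 X74.104 Y43.872
M3 S207
G1 X57.925 Y86.768 F3953
G1 X73.619 Y141.799
G1 X80.003 Y6.914
G1 X184.172 Y21.424
G1 X134.137 Y18.183
G1 X74.104 Y43.872
M5
G0 X181.704 Y65.565
M3 S207
G1 X192.089 Y63.658 F3953
G1 X190.182 Y53.273
G1 X179.797 Y55.180
G1 X181.704 Y65.565
M5
G0 X152.005 Y138.264
M3 S824
G1 X15.053 Y14.855 F610
M5
G0 X33.745 Y100.572
M3 S207
G1 X119.546 Y100.572 F3953
G1 X119.546 Y88.013
G1 X33.745 Y88.013
G1 X33.745 Y100.572
M5
G0 X0.000 Y0.000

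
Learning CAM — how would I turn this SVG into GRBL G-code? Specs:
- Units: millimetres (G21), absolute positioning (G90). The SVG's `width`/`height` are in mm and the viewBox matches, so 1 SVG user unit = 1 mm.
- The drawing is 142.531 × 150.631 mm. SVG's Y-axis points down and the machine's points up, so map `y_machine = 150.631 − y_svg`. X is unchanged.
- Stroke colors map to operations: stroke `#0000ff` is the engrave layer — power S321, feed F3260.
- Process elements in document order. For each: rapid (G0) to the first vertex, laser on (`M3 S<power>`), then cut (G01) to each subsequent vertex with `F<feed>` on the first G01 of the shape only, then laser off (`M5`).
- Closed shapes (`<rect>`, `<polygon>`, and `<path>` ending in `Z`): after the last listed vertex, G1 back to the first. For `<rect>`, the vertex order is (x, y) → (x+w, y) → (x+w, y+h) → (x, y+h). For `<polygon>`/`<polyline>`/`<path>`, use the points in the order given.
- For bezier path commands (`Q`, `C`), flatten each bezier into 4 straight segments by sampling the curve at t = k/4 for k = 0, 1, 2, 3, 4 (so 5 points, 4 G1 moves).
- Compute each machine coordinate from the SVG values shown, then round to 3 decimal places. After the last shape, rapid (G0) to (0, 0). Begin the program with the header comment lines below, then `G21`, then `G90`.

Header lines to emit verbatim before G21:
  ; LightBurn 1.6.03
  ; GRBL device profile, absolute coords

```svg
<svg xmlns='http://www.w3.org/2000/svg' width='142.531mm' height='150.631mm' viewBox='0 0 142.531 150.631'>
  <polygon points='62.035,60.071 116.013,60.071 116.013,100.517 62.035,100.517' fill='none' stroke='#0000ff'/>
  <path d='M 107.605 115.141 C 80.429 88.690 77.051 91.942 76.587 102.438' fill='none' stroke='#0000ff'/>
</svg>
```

1 u = 1 mm; y_m = 150.631 − y.

[1] `<polygon>` rectangle, #0000ff→engrave S321 F3260: (62.035,90.560) → (116.013,90.560) → (116.013,50.114) → (62.035,50.114) → (62.035,90.560) (closed)

[2] `<path>` cubic bezier, #0000ff→engrave S321 F3260: (107.605,35.490) → (91.359,50.110) → (82.079,55.697) → (77.808,54.356) → (76.587,48.193)

; LightBurn 1.6.03
; GRBL device profile, absolute coords
G21
G90
G0 X62.035 Y90.560
M3 S321
G01 X116.013 Y90.560 F3260
G01 X116.013 Y50.114
G01 X62.035 Y50.114
G01 X62.035 Y90.560
M5
G0 X107.605 Y35.490
M3 S321
G01 X91.359 Y50.110 F3260
G01 X82.079 Y55.697
G01 X77.808 Y54.356
G01 X76.587 Y48.193
M5
G0 X0.000 Y0.000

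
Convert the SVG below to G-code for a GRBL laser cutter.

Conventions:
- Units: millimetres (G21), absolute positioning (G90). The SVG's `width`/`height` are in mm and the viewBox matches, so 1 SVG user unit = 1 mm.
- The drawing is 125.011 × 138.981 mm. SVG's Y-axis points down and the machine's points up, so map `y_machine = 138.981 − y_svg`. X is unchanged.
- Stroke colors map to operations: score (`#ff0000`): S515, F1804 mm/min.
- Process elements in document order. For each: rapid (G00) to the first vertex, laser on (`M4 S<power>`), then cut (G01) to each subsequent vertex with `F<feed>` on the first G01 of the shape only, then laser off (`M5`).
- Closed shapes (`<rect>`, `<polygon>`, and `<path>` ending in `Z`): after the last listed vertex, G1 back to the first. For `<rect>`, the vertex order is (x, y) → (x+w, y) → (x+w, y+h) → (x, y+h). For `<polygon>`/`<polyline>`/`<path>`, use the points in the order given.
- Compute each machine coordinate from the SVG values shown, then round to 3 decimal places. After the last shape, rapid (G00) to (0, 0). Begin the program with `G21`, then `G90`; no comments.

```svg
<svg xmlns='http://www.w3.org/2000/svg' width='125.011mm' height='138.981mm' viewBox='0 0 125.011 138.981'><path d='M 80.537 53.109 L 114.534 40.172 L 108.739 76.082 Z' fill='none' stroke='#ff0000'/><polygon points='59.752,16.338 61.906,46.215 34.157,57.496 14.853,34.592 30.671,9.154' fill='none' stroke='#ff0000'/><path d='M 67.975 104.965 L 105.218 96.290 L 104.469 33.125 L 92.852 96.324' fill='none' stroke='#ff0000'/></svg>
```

viewBox `0 0 125.011 138.981` with mm width/height → 1 unit = 1 mm. Flip: y_m = 138.981 − y_svg.

**Shape 1** — `<path>` regular polygon, stroke `#ff0000` → score (S515, F1804). Machine vertices: (80.537,85.872) → (114.534,98.809) → (108.739,62.899) → (80.537,85.872). Closed: final G1 returns to the first vertex.

**Shape 2** — `<polygon>` regular polygon, stroke `#ff0000` → score (S515, F1804). Machine vertices: (59.752,122.643) → (61.906,92.766) → (34.157,81.485) → (14.853,104.389) → (30.671,129.827) → (59.752,122.643). Closed: final G1 returns to the first vertex.

**Shape 3** — `<path>` open polyline, stroke `#ff0000` → score (S515, F1804). Machine vertices: (67.975,34.016) → (105.218,42.691) → (104.469,105.856) → (92.852,42.657). Open path.

G21
G90
G00 X80.537 Y85.872
M4 S515
G01 X114.534 Y98.809 F1804
G01 X108.739 Y62.899
G01 X80.537 Y85.872
M5
G00 X59.752 Y122.643
M4 S515
G01 X61.906 Y92.766 F1804
G01 X34.157 Y81.485
G01 X14.853 Y104.389
G01 X30.671 Y129.827
G01 X59.752 Y122.643
M5
G00 X67.975 Y34.016
M4 S515
G01 X105.218 Y42.691 F1804
G01 X104.469 Y105.856
G01 X92.852 Y42.657
M5
G00 X0.000 Y0.000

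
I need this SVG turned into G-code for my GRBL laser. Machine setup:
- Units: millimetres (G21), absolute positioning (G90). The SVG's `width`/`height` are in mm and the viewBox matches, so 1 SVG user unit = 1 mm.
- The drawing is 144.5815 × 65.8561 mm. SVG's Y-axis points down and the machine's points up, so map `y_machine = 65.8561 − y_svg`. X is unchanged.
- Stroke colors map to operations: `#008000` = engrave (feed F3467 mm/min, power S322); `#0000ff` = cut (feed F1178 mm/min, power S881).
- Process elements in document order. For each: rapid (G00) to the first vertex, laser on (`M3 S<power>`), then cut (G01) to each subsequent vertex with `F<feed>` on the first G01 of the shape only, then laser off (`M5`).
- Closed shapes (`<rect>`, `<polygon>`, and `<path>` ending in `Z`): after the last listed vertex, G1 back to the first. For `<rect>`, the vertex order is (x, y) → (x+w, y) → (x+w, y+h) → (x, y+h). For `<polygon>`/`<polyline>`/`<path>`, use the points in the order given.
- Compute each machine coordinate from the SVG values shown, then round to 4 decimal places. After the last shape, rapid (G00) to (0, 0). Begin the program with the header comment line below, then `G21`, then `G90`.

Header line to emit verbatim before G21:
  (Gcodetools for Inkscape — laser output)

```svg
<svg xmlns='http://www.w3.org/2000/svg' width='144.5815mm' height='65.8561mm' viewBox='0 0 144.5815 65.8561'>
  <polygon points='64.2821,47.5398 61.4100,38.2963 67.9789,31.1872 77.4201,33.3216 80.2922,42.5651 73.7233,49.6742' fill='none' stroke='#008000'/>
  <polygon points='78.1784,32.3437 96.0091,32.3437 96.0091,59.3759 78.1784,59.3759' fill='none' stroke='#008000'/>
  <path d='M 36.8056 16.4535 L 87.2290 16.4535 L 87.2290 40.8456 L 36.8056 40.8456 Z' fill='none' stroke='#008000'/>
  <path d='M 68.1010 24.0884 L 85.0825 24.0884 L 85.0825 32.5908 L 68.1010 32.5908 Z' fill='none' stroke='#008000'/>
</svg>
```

1 u = 1 mm; y_m = 65.8561 − y.

[1] `<polygon>` regular polygon, #008000→engrave S322 F3467: (64.2821,18.3163) → (61.4100,27.5598) → (67.9789,34.6689) → (77.4201,32.5345) → (80.2922,23.2910) → (73.7233,16.1819) → (64.2821,18.3163) (closed)

[2] `<polygon>` rectangle, #008000→engrave S322 F3467: (78.1784,33.5124) → (96.0091,33.5124) → (96.0091,6.4802) → (78.1784,6.4802) → (78.1784,33.5124) (closed)

[3] `<path>` rectangle, #008000→engrave S322 F3467: (36.8056,49.4026) → (87.2290,49.4026) → (87.2290,25.0105) → (36.8056,25.0105) → (36.8056,49.4026) (closed)

[4] `<path>` rectangle, #008000→engrave S322 F3467: (68.1010,41.7677) → (85.0825,41.7677) → (85.0825,33.2653) → (68.1010,33.2653) → (68.1010,41.7677) (closed)

(Gcodetools for Inkscape — laser output)
G21
G90
G00 X64.2821 Y18.3163
M3 S322
G01 X61.4100 Y27.5598 F3467
G01 X67.9789 Y34.6689
G01 X77.4201 Y32.5345
G01 X80.2922 Y23.2910
G01 X73.7233 Y16.1819
G01 X64.2821 Y18.3163
M5
G00 X78.1784 Y33.5124
M3 S322
G01 X96.0091 Y33.5124 F3467
G01 X96.0091 Y6.4802
G01 X78.1784 Y6.4802
G01 X78.1784 Y33.5124
M5
G00 X36.8056 Y49.4026
M3 S322
G01 X87.2290 Y49.4026 F3467
G01 X87.2290 Y25.0105
G01 X36.8056 Y25.0105
G01 X36.8056 Y49.4026
M5
G00 X68.1010 Y41.7677
M3 S322
G01 X85.0825 Y41.7677 F3467
G01 X85.0825 Y33.2653
G01 X68.1010 Y33.2653
G01 X68.1010 Y41.7677
M5
G00 X0.0000 Y0.0000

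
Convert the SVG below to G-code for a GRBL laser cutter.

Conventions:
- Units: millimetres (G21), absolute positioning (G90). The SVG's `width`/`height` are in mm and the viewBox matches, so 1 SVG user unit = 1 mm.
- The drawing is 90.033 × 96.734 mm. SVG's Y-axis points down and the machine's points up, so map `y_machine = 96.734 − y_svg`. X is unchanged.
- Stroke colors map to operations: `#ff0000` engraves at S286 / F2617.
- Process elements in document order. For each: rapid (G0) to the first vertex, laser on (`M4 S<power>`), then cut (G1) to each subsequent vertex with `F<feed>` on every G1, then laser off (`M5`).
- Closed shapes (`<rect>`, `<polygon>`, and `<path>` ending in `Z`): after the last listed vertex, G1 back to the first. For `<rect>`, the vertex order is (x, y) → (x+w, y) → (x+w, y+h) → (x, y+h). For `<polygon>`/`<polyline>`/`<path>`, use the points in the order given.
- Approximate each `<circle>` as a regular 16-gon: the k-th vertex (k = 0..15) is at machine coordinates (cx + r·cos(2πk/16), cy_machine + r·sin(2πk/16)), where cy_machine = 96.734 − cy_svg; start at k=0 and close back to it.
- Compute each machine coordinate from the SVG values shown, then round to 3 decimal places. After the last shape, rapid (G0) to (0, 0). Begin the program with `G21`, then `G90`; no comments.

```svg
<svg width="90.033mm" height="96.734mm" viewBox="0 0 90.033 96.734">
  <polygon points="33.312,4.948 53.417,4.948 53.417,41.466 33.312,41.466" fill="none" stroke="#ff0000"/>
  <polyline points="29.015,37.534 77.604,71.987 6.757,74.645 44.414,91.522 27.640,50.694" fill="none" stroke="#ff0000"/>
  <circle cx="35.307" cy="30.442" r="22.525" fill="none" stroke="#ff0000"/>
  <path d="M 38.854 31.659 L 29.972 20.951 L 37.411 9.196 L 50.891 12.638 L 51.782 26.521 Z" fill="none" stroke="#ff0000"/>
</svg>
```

1 u = 1 mm; y_m = 96.734 − y.

[1] `<polygon>` rectangle, #ff0000→engrave S286 F2617: (33.312,91.786) → (53.417,91.786) → (53.417,55.268) → (33.312,55.268) → (33.312,91.786) (closed)

[2] `<polyline>` open polyline, #ff0000→engrave S286 F2617: (29.015,59.200) → (77.604,24.747) → (6.757,22.089) → (44.414,5.212) → (27.640,46.040)

[3] `<circle>` circle, #ff0000→engrave S286 F2617: (57.832,66.292) → (56.117,74.912) → (51.235,82.220) → (43.927,87.102) → (35.307,88.817) → (26.687,87.102) → (19.379,82.220) → (14.497,74.912) → (12.782,66.292) → (14.497,57.672) → (19.379,50.364) → (26.687,45.482) → (35.307,43.767) → (43.927,45.482) → (51.235,50.364) → (56.117,57.672) → (57.832,66.292) (closed)

[4] `<path>` regular polygon, #ff0000→engrave S286 F2617: (38.854,65.075) → (29.972,75.783) → (37.411,87.538) → (50.891,84.096) → (51.782,70.213) → (38.854,65.075) (closed)

G21
G90
G0 X33.312 Y91.786
M4 S286
G1 X53.417 Y91.786 F2617
G1 X53.417 Y55.268 F2617
G1 X33.312 Y55.268 F2617
G1 X33.312 Y91.786 F2617
M5
G0 X29.015 Y59.200
M4 S286
G1 X77.604 Y24.747 F2617
G1 X6.757 Y22.089 F2617
G1 X44.414 Y5.212 F2617
G1 X27.640 Y46.040 F2617
M5
G0 X57.832 Y66.292
M4 S286
G1 X56.117 Y74.912 F2617
G1 X51.235 Y82.220 F2617
G1 X43.927 Y87.102 F2617
G1 X35.307 Y88.817 F2617
G1 X26.687 Y87.102 F2617
G1 X19.379 Y82.220 F2617
G1 X14.497 Y74.912 F2617
G1 X12.782 Y66.292 F2617
G1 X14.497 Y57.672 F2617
G1 X19.379 Y50.364 F2617
G1 X26.687 Y45.482 F2617
G1 X35.307 Y43.767 F2617
G1 X43.927 Y45.482 F2617
G1 X51.235 Y50.364 F2617
G1 X56.117 Y57.672 F2617
G1 X57.832 Y66.292 F2617
M5
G0 X38.854 Y65.075
M4 S286
G1 X29.972 Y75.783 F2617
G1 X37.411 Y87.538 F2617
G1 X50.891 Y84.096 F2617
G1 X51.782 Y70.213 F2617
G1 X38.854 Y65.075 F2617
M5
G0 X0.000 Y0.000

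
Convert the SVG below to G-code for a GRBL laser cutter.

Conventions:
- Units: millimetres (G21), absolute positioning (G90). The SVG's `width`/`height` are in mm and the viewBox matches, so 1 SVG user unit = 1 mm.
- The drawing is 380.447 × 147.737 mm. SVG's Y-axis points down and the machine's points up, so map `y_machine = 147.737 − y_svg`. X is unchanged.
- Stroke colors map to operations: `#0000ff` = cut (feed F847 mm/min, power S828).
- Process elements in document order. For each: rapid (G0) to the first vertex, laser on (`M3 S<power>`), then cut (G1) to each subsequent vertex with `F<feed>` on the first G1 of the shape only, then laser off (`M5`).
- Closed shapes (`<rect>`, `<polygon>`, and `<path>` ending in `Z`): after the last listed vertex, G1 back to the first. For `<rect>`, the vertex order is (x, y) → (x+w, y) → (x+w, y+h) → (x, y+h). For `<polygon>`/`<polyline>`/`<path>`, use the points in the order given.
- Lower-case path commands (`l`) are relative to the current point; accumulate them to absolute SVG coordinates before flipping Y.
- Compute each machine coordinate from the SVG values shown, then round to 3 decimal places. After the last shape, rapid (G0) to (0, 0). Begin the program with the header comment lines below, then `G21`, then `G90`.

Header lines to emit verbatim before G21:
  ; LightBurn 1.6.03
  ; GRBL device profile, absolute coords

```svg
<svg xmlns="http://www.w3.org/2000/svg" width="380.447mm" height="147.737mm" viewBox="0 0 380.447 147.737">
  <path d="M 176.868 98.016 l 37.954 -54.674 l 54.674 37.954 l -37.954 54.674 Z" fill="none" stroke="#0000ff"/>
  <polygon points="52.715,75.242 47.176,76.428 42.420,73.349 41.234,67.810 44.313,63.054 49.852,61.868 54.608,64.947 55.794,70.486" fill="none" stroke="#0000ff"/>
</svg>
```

; LightBurn 1.6.03
; GRBL device profile, absolute coords
G21
G90
G0 X176.868 Y49.721
M3 S828
G1 X214.822 Y104.395 F847
G1 X269.496 Y66.441
G1 X231.542 Y11.767
G1 X176.868 Y49.721
M5
G0 X52.715 Y72.495
M3 S828
G1 X47.176 Y71.309 F847
G1 X42.420 Y74.388
G1 X41.234 Y79.927
G1 X44.313 Y84.683
G1 X49.852 Y85.869
G1 X54.608 Y82.790
G1 X55.794 Y77.251
G1 X52.715 Y72.495
M5
G0 X0.000 Y0.000

1 u = 1 mm; y_m = 147.737 − y.

[1] `<path>` regular polygon, #0000ff→cut S828 F847: (176.868,49.721) → (214.822,104.395) → (269.496,66.441) → (231.542,11.767) → (176.868,49.721) (closed)

[2] `<polygon>` regular polygon, #0000ff→cut S828 F847: (52.715,72.495) → (47.176,71.309) → (42.420,74.388) → (41.234,79.927) → (44.313,84.683) → (49.852,85.869) → (54.608,82.790) → (55.794,77.251) → (52.715,72.495) (closed)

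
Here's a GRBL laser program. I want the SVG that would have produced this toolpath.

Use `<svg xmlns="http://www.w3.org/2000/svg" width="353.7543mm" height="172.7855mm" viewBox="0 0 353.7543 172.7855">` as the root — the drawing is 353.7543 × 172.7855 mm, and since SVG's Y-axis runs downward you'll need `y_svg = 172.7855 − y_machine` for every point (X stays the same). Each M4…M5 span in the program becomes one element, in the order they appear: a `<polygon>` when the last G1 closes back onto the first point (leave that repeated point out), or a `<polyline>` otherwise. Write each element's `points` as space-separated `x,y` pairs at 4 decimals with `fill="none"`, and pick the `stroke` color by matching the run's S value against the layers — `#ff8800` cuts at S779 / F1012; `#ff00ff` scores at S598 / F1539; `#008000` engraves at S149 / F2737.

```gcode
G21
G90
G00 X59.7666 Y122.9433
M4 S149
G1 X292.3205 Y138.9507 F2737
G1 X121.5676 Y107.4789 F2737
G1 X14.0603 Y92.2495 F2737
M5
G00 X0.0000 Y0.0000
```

Machine Y-up, SVG Y-down with viewBox height 172.7855, so y_svg = 172.7855 − y_machine; X carries over. Every run uses S149, so all elements get stroke `#008000` (engrave).

Run 1: The run is open, so emit a `<polyline>` with points (Y-flipped): 59.7666,49.8422 292.3205,33.8348 121.5676,65.3066 14.0603,80.5360.

<svg xmlns="http://www.w3.org/2000/svg" width="353.7543mm" height="172.7855mm" viewBox="0 0 353.7543 172.7855">
  <polyline points="59.7666,49.8422 292.3205,33.8348 121.5676,65.3066 14.0603,80.5360" fill="none" stroke="#008000"/>
</svg>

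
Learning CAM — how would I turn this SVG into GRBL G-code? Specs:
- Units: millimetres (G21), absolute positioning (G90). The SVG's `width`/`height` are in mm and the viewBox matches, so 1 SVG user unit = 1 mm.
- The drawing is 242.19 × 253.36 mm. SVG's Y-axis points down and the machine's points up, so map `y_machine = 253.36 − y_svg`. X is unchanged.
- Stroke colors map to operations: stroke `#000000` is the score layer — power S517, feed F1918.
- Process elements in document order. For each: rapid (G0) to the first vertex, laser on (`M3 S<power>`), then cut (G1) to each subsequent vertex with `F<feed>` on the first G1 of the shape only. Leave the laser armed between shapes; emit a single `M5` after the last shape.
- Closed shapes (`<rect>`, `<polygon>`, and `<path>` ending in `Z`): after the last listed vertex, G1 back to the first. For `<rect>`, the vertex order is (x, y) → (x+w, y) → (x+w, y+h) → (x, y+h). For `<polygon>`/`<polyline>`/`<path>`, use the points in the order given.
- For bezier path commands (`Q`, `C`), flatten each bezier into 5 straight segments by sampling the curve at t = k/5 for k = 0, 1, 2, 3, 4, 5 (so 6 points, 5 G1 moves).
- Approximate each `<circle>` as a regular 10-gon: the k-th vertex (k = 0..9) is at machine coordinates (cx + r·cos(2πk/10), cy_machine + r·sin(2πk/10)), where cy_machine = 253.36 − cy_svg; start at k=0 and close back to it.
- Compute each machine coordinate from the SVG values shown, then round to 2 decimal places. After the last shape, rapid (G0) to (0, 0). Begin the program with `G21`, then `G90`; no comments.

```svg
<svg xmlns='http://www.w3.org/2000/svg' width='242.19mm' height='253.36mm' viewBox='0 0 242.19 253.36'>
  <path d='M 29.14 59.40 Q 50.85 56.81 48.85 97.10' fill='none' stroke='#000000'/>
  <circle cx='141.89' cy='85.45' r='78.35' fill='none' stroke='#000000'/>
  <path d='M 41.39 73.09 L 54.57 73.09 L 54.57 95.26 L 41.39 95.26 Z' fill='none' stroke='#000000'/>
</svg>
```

viewBox `0 0 242.19 253.36` with mm width/height → 1 unit = 1 mm. Flip: y_m = 253.36 − y_svg.

**Shape 1** — `<path>` quadratic bezier, stroke `#000000` → score (S517, F1918). Control points (SVG): P0=(29.14,59.40), P1=(50.85,56.81), P2=(48.85,97.10); sampled at t=k/5. Machine vertices: (29.14,193.96) → (36.88,193.28) → (42.71,189.17) → (46.66,181.63) → (48.70,170.66) → (48.85,156.26). Open path.

**Shape 2** — `<circle>` circle, stroke `#000000` → score (S517, F1918). Machine vertices: (220.24,167.91) → (205.28,213.96) → (166.10,242.43) → (117.68,242.43) → (78.50,213.96) → (63.54,167.91) → (78.50,121.86) → (117.68,93.39) → (166.10,93.39) → (205.28,121.86) → (220.24,167.91). Closed: final G1 returns to the first vertex.

**Shape 3** — `<path>` rectangle, stroke `#000000` → score (S517, F1918). Machine vertices: (41.39,180.27) → (54.57,180.27) → (54.57,158.10) → (41.39,158.10) → (41.39,180.27). Closed: final G1 returns to the first vertex.

G21
G90
G0 X29.14 Y193.96
M3 S517
G1 X36.88 Y193.28 F1918
G1 X42.71 Y189.17
G1 X46.66 Y181.63
G1 X48.70 Y170.66
G1 X48.85 Y156.26
G0 X220.24 Y167.91
M3 S517
G1 X205.28 Y213.96 F1918
G1 X166.10 Y242.43
G1 X117.68 Y242.43
G1 X78.50 Y213.96
G1 X63.54 Y167.91
G1 X78.50 Y121.86
G1 X117.68 Y93.39
G1 X166.10 Y93.39
G1 X205.28 Y121.86
G1 X220.24 Y167.91
G0 X41.39 Y180.27
M3 S517
G1 X54.57 Y180.27 F1918
G1 X54.57 Y158.10
G1 X41.39 Y158.10
G1 X41.39 Y180.27
M5
G0 X0.00 Y0.00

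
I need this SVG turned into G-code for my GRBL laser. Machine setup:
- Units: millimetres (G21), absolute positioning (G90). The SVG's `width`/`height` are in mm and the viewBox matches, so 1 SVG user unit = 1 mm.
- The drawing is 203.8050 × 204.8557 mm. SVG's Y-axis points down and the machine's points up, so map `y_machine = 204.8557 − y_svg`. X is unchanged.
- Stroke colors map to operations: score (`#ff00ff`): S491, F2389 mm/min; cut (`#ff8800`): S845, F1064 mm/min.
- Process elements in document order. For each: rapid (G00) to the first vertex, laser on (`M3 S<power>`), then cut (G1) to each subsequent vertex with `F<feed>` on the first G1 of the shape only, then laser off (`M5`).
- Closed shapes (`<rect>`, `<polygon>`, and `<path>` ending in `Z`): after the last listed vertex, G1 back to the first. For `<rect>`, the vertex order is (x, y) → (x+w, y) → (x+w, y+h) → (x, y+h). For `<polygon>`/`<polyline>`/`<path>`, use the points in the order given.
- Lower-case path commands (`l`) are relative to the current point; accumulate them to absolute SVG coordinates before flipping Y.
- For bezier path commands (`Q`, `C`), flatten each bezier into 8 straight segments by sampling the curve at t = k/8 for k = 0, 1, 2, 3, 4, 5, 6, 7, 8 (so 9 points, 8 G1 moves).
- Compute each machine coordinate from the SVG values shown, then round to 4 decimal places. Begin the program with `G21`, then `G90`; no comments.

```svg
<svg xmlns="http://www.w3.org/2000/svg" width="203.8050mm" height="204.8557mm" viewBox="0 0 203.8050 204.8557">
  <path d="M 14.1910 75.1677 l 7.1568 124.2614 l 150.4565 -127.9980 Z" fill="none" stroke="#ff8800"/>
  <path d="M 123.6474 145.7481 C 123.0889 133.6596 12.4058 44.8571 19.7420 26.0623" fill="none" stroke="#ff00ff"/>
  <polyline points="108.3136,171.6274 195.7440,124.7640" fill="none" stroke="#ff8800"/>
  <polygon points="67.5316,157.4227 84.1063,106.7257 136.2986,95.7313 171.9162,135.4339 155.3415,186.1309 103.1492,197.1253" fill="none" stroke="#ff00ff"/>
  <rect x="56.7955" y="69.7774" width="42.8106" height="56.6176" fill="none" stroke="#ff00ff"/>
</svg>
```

G21
G90
G00 X14.1910 Y129.6880
M3 S845
G1 X21.3478 Y5.4266 F1064
G1 X171.8043 Y133.4246
G1 X14.1910 Y129.6880
M5
G00 X123.6474 Y59.1076
M3 S491
G1 X118.7215 Y66.9502 F2389
G1 X106.1449 Y80.2653
G1 X88.5913 Y97.3336
G1 X68.7342 Y116.4356
G1 X49.2471 Y135.8520
G1 X32.8037 Y153.8634
G1 X22.0775 Y168.7503
G1 X19.7420 Y178.7934
M5
G00 X108.3136 Y33.2283
M3 S845
G1 X195.7440 Y80.0917 F1064
M5
G00 X67.5316 Y47.4330
M3 S491
G1 X84.1063 Y98.1300 F2389
G1 X136.2986 Y109.1244
G1 X171.9162 Y69.4218
G1 X155.3415 Y18.7248
G1 X103.1492 Y7.7304
G1 X67.5316 Y47.4330
M5
G00 X56.7955 Y135.0783
M3 S491
G1 X99.6061 Y135.0783 F2389
G1 X99.6061 Y78.4607
G1 X56.7955 Y78.4607
G1 X56.7955 Y135.0783
M5

1 u = 1 mm; y_m = 204.8557 − y.

[1] `<path>` closed polygon, #ff8800→cut S845 F1064: (14.1910,129.6880) → (21.3478,5.4266) → (171.8043,133.4246) → (14.1910,129.6880) (closed)

[2] `<path>` cubic bezier, #ff00ff→score S491 F2389: (123.6474,59.1076) → (118.7215,66.9502) → (106.1449,80.2653) → (88.5913,97.3336) → (68.7342,116.4356) → (49.2471,135.8520) → (32.8037,153.8634) → (22.0775,168.7503) → (19.7420,178.7934)

[3] `<polyline>` line segment, #ff8800→cut S845 F1064: (108.3136,33.2283) → (195.7440,80.0917)

[4] `<polygon>` regular polygon, #ff00ff→score S491 F2389: (67.5316,47.4330) → (84.1063,98.1300) → (136.2986,109.1244) → (171.9162,69.4218) → (155.3415,18.7248) → (103.1492,7.7304) → (67.5316,47.4330) (closed)

[5] `<rect>` rectangle, #ff00ff→score S491 F2389: (56.7955,135.0783) → (99.6061,135.0783) → (99.6061,78.4607) → (56.7955,78.4607) → (56.7955,135.0783) (closed)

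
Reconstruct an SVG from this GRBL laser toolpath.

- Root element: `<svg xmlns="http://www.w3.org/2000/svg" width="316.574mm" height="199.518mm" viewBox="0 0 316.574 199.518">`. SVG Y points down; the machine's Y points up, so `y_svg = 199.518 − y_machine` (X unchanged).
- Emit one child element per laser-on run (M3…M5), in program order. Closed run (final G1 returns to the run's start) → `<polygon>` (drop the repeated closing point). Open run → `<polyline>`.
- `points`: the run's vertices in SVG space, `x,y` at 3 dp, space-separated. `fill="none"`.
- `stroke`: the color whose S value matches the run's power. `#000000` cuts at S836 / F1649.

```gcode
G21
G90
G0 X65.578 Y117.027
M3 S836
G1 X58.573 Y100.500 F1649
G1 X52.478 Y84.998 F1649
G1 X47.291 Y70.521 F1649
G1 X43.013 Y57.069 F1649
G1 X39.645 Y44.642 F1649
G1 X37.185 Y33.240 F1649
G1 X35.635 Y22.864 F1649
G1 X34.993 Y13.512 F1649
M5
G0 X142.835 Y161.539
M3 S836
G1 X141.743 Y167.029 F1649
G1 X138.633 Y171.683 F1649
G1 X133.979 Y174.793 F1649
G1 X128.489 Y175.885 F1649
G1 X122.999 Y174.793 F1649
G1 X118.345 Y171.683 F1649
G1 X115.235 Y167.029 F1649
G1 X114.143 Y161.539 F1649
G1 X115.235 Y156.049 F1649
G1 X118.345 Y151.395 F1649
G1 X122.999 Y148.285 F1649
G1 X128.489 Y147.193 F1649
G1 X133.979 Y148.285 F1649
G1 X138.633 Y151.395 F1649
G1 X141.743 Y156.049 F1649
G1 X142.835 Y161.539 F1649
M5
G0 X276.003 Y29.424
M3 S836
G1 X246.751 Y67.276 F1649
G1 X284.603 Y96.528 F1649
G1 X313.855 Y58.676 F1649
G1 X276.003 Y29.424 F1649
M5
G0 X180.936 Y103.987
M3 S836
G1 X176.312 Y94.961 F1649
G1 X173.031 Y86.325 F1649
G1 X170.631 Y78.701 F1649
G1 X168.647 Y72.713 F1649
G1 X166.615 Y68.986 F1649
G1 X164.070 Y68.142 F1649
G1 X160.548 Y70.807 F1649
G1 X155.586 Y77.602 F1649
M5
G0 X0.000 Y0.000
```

<svg xmlns="http://www.w3.org/2000/svg" width="316.574mm" height="199.518mm" viewBox="0 0 316.574 199.518">
  <polyline points="65.578,82.491 58.573,99.018 52.478,114.520 47.291,128.997 43.013,142.449 39.645,154.876 37.185,166.278 35.635,176.654 34.993,186.006" fill="none" stroke="#000000"/>
  <polygon points="142.835,37.979 141.743,32.489 138.633,27.835 133.979,24.725 128.489,23.633 122.999,24.725 118.345,27.835 115.235,32.489 114.143,37.979 115.235,43.469 118.345,48.123 122.999,51.233 128.489,52.325 133.979,51.233 138.633,48.123 141.743,43.469" fill="none" stroke="#000000"/>
  <polygon points="276.003,170.094 246.751,132.242 284.603,102.990 313.855,140.842" fill="none" stroke="#000000"/>
  <polyline points="180.936,95.531 176.312,104.557 173.031,113.193 170.631,120.817 168.647,126.805 166.615,130.532 164.070,131.376 160.548,128.711 155.586,121.916" fill="none" stroke="#000000"/>
</svg>

Machine Y-up, SVG Y-down with viewBox height 199.518, so y_svg = 199.518 − y_machine; X carries over. Every run uses S836, so all elements get stroke `#000000` (cut).

Run 1: The run is open, so emit a `<polyline>` with points (Y-flipped): 65.578,82.491 58.573,99.018 52.478,114.520 47.291,128.997 43.013,142.449 39.645,154.876 37.185,166.278 35.635,176.654 34.993,186.006.

Run 2: The run returns to its start, so emit a `<polygon>` with points (Y-flipped): 142.835,37.979 141.743,32.489 138.633,27.835 133.979,24.725 128.489,23.633 122.999,24.725 118.345,27.835 115.235,32.489 114.143,37.979 115.235,43.469 118.345,48.123 122.999,51.233 128.489,52.325 133.979,51.233 138.633,48.123 141.743,43.469.

Run 3: The run returns to its start, so emit a `<polygon>` with points (Y-flipped): 276.003,170.094 246.751,132.242 284.603,102.990 313.855,140.842.

Run 4: The run is open, so emit a `<polyline>` with points (Y-flipped): 180.936,95.531 176.312,104.557 173.031,113.193 170.631,120.817 168.647,126.805 166.615,130.532 164.070,131.376 160.548,128.711 155.586,121.916.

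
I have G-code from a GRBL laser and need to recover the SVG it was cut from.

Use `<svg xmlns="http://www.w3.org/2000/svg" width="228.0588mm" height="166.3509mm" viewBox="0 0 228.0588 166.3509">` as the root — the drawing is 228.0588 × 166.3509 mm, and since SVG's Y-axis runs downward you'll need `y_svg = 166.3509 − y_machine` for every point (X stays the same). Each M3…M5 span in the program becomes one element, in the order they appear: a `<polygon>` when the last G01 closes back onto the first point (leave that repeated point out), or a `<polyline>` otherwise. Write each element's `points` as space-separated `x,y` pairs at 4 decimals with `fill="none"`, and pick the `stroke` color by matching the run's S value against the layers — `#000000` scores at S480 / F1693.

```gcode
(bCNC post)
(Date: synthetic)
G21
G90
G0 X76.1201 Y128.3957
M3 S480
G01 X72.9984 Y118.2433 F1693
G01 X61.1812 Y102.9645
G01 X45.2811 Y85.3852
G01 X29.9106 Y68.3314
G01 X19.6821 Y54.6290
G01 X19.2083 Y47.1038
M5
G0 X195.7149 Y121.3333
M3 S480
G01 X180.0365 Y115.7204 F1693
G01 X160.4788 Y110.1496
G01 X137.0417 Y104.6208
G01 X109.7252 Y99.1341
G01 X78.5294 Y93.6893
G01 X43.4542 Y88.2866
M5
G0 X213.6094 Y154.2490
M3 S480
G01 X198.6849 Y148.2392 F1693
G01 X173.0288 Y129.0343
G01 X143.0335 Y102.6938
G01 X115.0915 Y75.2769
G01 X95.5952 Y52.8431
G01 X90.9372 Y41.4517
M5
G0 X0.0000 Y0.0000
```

<svg xmlns="http://www.w3.org/2000/svg" width="228.0588mm" height="166.3509mm" viewBox="0 0 228.0588 166.3509">
  <polyline points="76.1201,37.9552 72.9984,48.1076 61.1812,63.3864 45.2811,80.9657 29.9106,98.0195 19.6821,111.7219 19.2083,119.2471" fill="none" stroke="#000000"/>
  <polyline points="195.7149,45.0176 180.0365,50.6305 160.4788,56.2013 137.0417,61.7301 109.7252,67.2168 78.5294,72.6616 43.4542,78.0643" fill="none" stroke="#000000"/>
  <polyline points="213.6094,12.1019 198.6849,18.1117 173.0288,37.3166 143.0335,63.6571 115.0915,91.0740 95.5952,113.5078 90.9372,124.8992" fill="none" stroke="#000000"/>
</svg>

Machine Y-up, SVG Y-down with viewBox height 166.3509, so y_svg = 166.3509 − y_machine; X carries over. Every run uses S480, so all elements get stroke `#000000` (score).

Run 1: The run is open, so emit a `<polyline>` with points (Y-flipped): 76.1201,37.9552 72.9984,48.1076 61.1812,63.3864 45.2811,80.9657 29.9106,98.0195 19.6821,111.7219 19.2083,119.2471.

Run 2: The run is open, so emit a `<polyline>` with points (Y-flipped): 195.7149,45.0176 180.0365,50.6305 160.4788,56.2013 137.0417,61.7301 109.7252,67.2168 78.5294,72.6616 43.4542,78.0643.

Run 3: The run is open, so emit a `<polyline>` with points (Y-flipped): 213.6094,12.1019 198.6849,18.1117 173.0288,37.3166 143.0335,63.6571 115.0915,91.0740 95.5952,113.5078 90.9372,124.8992.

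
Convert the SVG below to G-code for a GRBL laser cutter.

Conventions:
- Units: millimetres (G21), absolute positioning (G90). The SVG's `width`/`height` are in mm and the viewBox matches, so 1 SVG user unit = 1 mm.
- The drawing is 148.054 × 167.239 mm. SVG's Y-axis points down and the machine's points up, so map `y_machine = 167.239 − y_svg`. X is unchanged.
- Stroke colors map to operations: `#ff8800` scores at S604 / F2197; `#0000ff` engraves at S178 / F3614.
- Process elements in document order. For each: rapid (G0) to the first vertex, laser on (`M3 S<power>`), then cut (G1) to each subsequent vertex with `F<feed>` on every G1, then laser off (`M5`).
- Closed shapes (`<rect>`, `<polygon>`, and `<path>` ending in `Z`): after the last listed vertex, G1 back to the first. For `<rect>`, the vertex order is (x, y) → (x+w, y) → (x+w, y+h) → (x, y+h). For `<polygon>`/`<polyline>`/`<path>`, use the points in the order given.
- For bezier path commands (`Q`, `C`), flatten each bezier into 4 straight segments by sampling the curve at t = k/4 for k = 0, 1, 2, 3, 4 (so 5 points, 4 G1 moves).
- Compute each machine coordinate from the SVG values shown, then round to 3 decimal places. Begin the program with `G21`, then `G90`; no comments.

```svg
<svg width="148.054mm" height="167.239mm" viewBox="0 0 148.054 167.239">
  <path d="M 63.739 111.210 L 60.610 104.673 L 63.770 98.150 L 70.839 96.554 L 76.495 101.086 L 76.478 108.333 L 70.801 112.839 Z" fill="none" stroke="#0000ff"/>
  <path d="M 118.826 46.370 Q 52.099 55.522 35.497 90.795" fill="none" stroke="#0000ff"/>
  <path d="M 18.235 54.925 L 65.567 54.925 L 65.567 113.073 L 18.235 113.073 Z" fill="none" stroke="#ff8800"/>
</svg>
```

1 u = 1 mm; y_m = 167.239 − y.

[1] `<path>` regular polygon, #0000ff→engrave S178 F3614: (63.739,56.029) → (60.610,62.566) → (63.770,69.089) → (70.839,70.685) → (76.495,66.153) → (76.478,58.906) → (70.801,54.400) → (63.739,56.029) (closed)

[2] `<path>` quadratic bezier, #0000ff→engrave S178 F3614: (118.826,120.869) → (88.595,114.660) → (64.630,105.187) → (46.931,92.448) → (35.497,76.444)

[3] `<path>` rectangle, #ff8800→score S604 F2197: (18.235,112.314) → (65.567,112.314) → (65.567,54.166) → (18.235,54.166) → (18.235,112.314) (closed)

G21
G90
G0 X63.739 Y56.029
M3 S178
G1 X60.610 Y62.566 F3614
G1 X63.770 Y69.089 F3614
G1 X70.839 Y70.685 F3614
G1 X76.495 Y66.153 F3614
G1 X76.478 Y58.906 F3614
G1 X70.801 Y54.400 F3614
G1 X63.739 Y56.029 F3614
M5
G0 X118.826 Y120.869
M3 S178
G1 X88.595 Y114.660 F3614
G1 X64.630 Y105.187 F3614
G1 X46.931 Y92.448 F3614
G1 X35.497 Y76.444 F3614
M5
G0 X18.235 Y112.314
M3 S604
G1 X65.567 Y112.314 F2197
G1 X65.567 Y54.166 F2197
G1 X18.235 Y54.166 F2197
G1 X18.235 Y112.314 F2197
M5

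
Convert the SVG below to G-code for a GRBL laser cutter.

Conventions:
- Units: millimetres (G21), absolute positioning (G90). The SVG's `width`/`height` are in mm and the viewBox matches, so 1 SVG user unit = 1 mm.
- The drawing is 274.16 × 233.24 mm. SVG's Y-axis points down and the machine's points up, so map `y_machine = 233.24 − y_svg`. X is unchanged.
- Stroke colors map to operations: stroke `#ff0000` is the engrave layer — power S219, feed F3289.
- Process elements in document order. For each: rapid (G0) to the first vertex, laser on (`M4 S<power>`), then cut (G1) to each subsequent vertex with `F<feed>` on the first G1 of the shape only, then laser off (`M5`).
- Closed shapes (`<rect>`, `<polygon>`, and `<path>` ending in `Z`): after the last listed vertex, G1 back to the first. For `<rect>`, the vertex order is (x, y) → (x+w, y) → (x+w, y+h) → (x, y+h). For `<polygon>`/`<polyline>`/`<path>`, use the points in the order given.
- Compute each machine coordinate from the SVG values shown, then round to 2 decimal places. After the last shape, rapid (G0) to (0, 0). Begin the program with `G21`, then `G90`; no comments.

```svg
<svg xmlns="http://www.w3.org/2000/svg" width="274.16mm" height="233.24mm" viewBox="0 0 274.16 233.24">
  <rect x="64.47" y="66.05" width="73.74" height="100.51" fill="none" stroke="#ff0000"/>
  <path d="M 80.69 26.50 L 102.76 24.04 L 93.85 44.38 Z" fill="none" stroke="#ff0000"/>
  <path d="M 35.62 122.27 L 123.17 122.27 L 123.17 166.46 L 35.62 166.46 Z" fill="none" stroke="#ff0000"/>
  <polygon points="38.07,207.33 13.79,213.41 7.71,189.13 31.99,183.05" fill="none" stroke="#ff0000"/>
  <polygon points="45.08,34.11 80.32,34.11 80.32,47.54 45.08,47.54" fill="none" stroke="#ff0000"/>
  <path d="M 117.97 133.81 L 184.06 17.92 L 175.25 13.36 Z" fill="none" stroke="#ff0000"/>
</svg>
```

G21
G90
G0 X64.47 Y167.19
M4 S219
G1 X138.21 Y167.19 F3289
G1 X138.21 Y66.68
G1 X64.47 Y66.68
G1 X64.47 Y167.19
M5
G0 X80.69 Y206.74
M4 S219
G1 X102.76 Y209.20 F3289
G1 X93.85 Y188.86
G1 X80.69 Y206.74
M5
G0 X35.62 Y110.97
M4 S219
G1 X123.17 Y110.97 F3289
G1 X123.17 Y66.78
G1 X35.62 Y66.78
G1 X35.62 Y110.97
M5
G0 X38.07 Y25.91
M4 S219
G1 X13.79 Y19.83 F3289
G1 X7.71 Y44.11
G1 X31.99 Y50.19
G1 X38.07 Y25.91
M5
G0 X45.08 Y199.13
M4 S219
G1 X80.32 Y199.13 F3289
G1 X80.32 Y185.70
G1 X45.08 Y185.70
G1 X45.08 Y199.13
M5
G0 X117.97 Y99.43
M4 S219
G1 X184.06 Y215.32 F3289
G1 X175.25 Y219.88
G1 X117.97 Y99.43
M5
G0 X0.00 Y0.00

1 u = 1 mm; y_m = 233.24 − y.

[1] `<rect>` rectangle, #ff0000→engrave S219 F3289: (64.47,167.19) → (138.21,167.19) → (138.21,66.68) → (64.47,66.68) → (64.47,167.19) (closed)

[2] `<path>` regular polygon, #ff0000→engrave S219 F3289: (80.69,206.74) → (102.76,209.20) → (93.85,188.86) → (80.69,206.74) (closed)

[3] `<path>` rectangle, #ff0000→engrave S219 F3289: (35.62,110.97) → (123.17,110.97) → (123.17,66.78) → (35.62,66.78) → (35.62,110.97) (closed)

[4] `<polygon>` regular polygon, #ff0000→engrave S219 F3289: (38.07,25.91) → (13.79,19.83) → (7.71,44.11) → (31.99,50.19) → (38.07,25.91) (closed)

[5] `<polygon>` rectangle, #ff0000→engrave S219 F3289: (45.08,199.13) → (80.32,199.13) → (80.32,185.70) → (45.08,185.70) → (45.08,199.13) (closed)

[6] `<path>` closed polygon, #ff0000→engrave S219 F3289: (117.97,99.43) → (184.06,215.32) → (175.25,219.88) → (117.97,99.43) (closed)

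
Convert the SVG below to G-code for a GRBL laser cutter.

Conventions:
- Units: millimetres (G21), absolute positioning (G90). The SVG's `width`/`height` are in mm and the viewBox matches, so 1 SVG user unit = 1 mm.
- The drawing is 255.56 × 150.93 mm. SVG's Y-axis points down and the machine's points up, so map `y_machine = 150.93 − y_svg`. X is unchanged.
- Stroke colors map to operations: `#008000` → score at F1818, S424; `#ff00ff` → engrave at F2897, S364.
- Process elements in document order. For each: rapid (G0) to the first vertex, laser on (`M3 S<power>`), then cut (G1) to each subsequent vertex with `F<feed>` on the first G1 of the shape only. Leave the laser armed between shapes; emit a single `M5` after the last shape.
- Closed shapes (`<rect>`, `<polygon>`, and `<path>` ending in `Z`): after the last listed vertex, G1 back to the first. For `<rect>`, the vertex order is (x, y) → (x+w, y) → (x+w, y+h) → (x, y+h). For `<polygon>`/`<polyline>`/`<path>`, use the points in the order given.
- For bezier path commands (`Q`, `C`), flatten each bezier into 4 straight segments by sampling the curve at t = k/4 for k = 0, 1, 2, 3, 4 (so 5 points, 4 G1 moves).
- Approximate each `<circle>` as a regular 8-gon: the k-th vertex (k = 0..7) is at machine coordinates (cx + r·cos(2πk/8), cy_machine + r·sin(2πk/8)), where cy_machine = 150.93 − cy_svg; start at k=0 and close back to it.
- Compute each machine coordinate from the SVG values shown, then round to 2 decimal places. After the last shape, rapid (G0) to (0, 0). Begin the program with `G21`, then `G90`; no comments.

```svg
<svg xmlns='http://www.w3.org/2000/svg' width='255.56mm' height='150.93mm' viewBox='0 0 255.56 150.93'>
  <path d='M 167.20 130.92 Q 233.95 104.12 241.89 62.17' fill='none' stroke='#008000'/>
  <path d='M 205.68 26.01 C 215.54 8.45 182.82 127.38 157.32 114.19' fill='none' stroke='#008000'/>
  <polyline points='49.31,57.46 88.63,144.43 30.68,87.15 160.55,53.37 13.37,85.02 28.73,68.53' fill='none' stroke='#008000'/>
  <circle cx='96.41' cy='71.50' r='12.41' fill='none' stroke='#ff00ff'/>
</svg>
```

1 u = 1 mm; y_m = 150.93 − y.

[1] `<path>` quadratic bezier, #008000→score S424 F1818: (167.20,20.01) → (196.90,34.36) → (219.25,50.60) → (234.24,68.73) → (241.89,88.76)

[2] `<path>` cubic bezier, #008000→score S424 F1818: (205.68,124.92) → (205.87,116.70) → (194.76,82.47) → (177.02,47.42) → (157.32,36.74)

[3] `<polyline>` open polyline, #008000→score S424 F1818: (49.31,93.47) → (88.63,6.50) → (30.68,63.78) → (160.55,97.56) → (13.37,65.91) → (28.73,82.40)

[4] `<circle>` circle, #ff00ff→engrave S364 F2897: (108.82,79.43) → (105.19,88.21) → (96.41,91.84) → (87.63,88.21) → (84.00,79.43) → (87.63,70.65) → (96.41,67.02) → (105.19,70.65) → (108.82,79.43) (closed)

G21
G90
G0 X167.20 Y20.01
M3 S424
G1 X196.90 Y34.36 F1818
G1 X219.25 Y50.60
G1 X234.24 Y68.73
G1 X241.89 Y88.76
G0 X205.68 Y124.92
M3 S424
G1 X205.87 Y116.70 F1818
G1 X194.76 Y82.47
G1 X177.02 Y47.42
G1 X157.32 Y36.74
G0 X49.31 Y93.47
M3 S424
G1 X88.63 Y6.50 F1818
G1 X30.68 Y63.78
G1 X160.55 Y97.56
G1 X13.37 Y65.91
G1 X28.73 Y82.40
G0 X108.82 Y79.43
M3 S364
G1 X105.19 Y88.21 F2897
G1 X96.41 Y91.84
G1 X87.63 Y88.21
G1 X84.00 Y79.43
G1 X87.63 Y70.65
G1 X96.41 Y67.02
G1 X105.19 Y70.65
G1 X108.82 Y79.43
M5
G0 X0.00 Y0.00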